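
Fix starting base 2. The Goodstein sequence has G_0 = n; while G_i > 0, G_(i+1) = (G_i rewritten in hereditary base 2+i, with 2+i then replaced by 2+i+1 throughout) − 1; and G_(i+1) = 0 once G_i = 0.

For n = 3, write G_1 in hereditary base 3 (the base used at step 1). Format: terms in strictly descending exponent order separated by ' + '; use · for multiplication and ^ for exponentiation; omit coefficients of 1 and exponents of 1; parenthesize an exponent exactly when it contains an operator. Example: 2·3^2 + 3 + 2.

base 2: 3 = 2 + 1; at 3: 3 + 1 = 4; next = 3
base 3: 3 = 3; at 4: 4 = 4; next = 3

3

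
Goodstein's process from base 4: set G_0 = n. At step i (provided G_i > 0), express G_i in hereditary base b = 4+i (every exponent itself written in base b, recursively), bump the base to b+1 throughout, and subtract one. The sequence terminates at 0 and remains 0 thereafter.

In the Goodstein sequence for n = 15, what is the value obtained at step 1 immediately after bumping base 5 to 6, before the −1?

20

(0) 15|_4 = 3·4 + 3 ↦ 3·5 + 3|_5 = 18 ⇒ 17
(1) 17|_5 = 3·5 + 2 ↦ 3·6 + 2|_6 = 20 ⇒ 19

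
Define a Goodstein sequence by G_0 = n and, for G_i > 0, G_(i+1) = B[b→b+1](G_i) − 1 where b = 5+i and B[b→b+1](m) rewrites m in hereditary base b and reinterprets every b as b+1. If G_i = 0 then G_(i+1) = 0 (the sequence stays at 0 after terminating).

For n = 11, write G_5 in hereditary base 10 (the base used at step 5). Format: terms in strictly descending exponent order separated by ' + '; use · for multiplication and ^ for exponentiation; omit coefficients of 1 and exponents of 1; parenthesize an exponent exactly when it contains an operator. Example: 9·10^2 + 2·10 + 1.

10 + 3

[0] 11 ≡ 2·5 + 1 (base 5). Lift 6: 13. −1: 12.
[1] 12 ≡ 2·6 (base 6). Lift 7: 14. −1: 13.
[2] 13 ≡ 7 + 6 (base 7). Lift 8: 14. −1: 13.
[3] 13 ≡ 8 + 5 (base 8). Lift 9: 14. −1: 13.
[4] 13 ≡ 9 + 4 (base 9). Lift 10: 14. −1: 13.
[5] 13 ≡ 10 + 3 (base 10). Lift 11: 14. −1: 13.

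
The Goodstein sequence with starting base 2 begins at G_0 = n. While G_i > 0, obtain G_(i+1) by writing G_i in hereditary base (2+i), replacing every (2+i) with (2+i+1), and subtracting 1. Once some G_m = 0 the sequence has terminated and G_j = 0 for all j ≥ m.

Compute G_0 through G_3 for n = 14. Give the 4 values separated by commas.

G_0=14  [base 2] 2^(2 + 1) + 2^2 + 2  →[2↦3]→  3^(3 + 1) + 3^3 + 3 = 111  −1 ⇒ G_1=110
G_1=110  [base 3] 3^(3 + 1) + 3^3 + 2  →[3↦4]→  4^(4 + 1) + 4^4 + 2 = 1282  −1 ⇒ G_2=1281
G_2=1281  [base 4] 4^(4 + 1) + 4^4 + 1  →[4↦5]→  5^(5 + 1) + 5^5 + 1 = 18751  −1 ⇒ G_3=18750

14, 110, 1281, 18750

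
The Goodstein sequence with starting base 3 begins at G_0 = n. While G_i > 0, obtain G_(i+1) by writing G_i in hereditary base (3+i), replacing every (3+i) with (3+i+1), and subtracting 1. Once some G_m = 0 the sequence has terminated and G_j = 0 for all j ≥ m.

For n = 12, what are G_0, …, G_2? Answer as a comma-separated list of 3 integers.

12, 19, 27

G_0 = 12. HB_3(12) = 3^2 + 3. Bump = 20. G_1 = 19.
G_1 = 19. HB_4(19) = 4^2 + 3. Bump = 28. G_2 = 27.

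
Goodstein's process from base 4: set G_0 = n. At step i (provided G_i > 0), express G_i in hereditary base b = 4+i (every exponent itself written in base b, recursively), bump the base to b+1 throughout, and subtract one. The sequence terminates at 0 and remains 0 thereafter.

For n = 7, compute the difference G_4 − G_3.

0

7 —HB4→ 4 + 3 —bump→ 5 + 3 = 8 —(−1)→ 7
7 —HB5→ 5 + 2 —bump→ 6 + 2 = 8 —(−1)→ 7
7 —HB6→ 6 + 1 —bump→ 7 + 1 = 8 —(−1)→ 7
7 —HB7→ 7 —bump→ 8 = 8 —(−1)→ 7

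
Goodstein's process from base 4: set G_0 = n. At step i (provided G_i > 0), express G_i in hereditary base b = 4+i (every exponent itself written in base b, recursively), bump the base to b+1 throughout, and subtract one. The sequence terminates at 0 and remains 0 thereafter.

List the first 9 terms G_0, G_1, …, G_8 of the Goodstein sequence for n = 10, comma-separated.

10, 11, 12, 13, 13, 13, 13, 13, 13

i=0: 10 = 2·4 + 2 (b=4); 4→5: 2·5 + 2 = 12; 12−1 = 11
i=1: 11 = 2·5 + 1 (b=5); 5→6: 2·6 + 1 = 13; 13−1 = 12
i=2: 12 = 2·6 (b=6); 6→7: 2·7 = 14; 14−1 = 13
i=3: 13 = 7 + 6 (b=7); 7→8: 8 + 6 = 14; 14−1 = 13
i=4: 13 = 8 + 5 (b=8); 8→9: 9 + 5 = 14; 14−1 = 13
i=5: 13 = 9 + 4 (b=9); 9→10: 10 + 4 = 14; 14−1 = 13
i=6: 13 = 10 + 3 (b=10); 10→11: 11 + 3 = 14; 14−1 = 13
i=7: 13 = 11 + 2 (b=11); 11→12: 12 + 2 = 14; 14−1 = 13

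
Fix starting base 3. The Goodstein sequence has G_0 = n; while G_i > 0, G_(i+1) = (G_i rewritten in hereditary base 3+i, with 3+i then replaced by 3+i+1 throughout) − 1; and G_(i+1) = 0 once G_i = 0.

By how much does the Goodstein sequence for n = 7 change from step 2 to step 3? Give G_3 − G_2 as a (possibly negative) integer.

G_0=7  [base 3] 2·3 + 1  →[3↦4]→  2·4 + 1 = 9  −1 ⇒ G_1=8
G_1=8  [base 4] 2·4  →[4↦5]→  2·5 = 10  −1 ⇒ G_2=9
G_2=9  [base 5] 5 + 4  →[5↦6]→  6 + 4 = 10  −1 ⇒ G_3=9

0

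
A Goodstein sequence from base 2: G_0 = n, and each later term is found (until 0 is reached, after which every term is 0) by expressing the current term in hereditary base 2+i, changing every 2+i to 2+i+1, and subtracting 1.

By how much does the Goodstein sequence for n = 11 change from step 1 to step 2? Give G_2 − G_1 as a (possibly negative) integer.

G_0=11  [base 2] 2^(2 + 1) + 2 + 1  →[2↦3]→  3^(3 + 1) + 3 + 1 = 85  −1 ⇒ G_1=84
G_1=84  [base 3] 3^(3 + 1) + 3  →[3↦4]→  4^(4 + 1) + 4 = 1028  −1 ⇒ G_2=1027

943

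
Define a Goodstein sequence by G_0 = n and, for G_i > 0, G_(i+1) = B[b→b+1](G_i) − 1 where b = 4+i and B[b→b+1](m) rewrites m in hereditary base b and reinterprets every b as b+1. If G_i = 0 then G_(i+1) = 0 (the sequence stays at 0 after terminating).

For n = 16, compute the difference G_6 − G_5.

16 —HB4→ 4^2 —bump→ 5^2 = 25 —(−1)→ 24
24 —HB5→ 4·5 + 4 —bump→ 4·6 + 4 = 28 —(−1)→ 27
27 —HB6→ 4·6 + 3 —bump→ 4·7 + 3 = 31 —(−1)→ 30
30 —HB7→ 4·7 + 2 —bump→ 4·8 + 2 = 34 —(−1)→ 33
33 —HB8→ 4·8 + 1 —bump→ 4·9 + 1 = 37 —(−1)→ 36
36 —HB9→ 4·9 —bump→ 4·10 = 40 —(−1)→ 39

3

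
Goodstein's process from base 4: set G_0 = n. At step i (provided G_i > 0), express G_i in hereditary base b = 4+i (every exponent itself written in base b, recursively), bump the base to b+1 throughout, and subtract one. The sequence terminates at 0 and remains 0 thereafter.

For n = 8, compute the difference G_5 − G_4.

0

[0] 8 ≡ 2·4 (base 4). Lift 5: 10. −1: 9.
[1] 9 ≡ 5 + 4 (base 5). Lift 6: 10. −1: 9.
[2] 9 ≡ 6 + 3 (base 6). Lift 7: 10. −1: 9.
[3] 9 ≡ 7 + 2 (base 7). Lift 8: 10. −1: 9.
[4] 9 ≡ 8 + 1 (base 8). Lift 9: 10. −1: 9.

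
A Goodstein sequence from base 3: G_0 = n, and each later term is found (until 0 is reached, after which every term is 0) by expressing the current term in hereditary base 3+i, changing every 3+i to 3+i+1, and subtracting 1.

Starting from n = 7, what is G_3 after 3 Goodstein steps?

G_0 = 7. HB_3(7) = 2·3 + 1. Bump = 9. G_1 = 8.
G_1 = 8. HB_4(8) = 2·4. Bump = 10. G_2 = 9.
G_2 = 9. HB_5(9) = 5 + 4. Bump = 10. G_3 = 9.
G_3 = 9. HB_6(9) = 6 + 3. Bump = 10. G_4 = 9.

9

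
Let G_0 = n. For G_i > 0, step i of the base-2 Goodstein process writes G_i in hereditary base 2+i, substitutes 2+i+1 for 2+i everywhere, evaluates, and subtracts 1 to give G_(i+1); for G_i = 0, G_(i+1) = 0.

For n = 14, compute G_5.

[0] 14 ≡ 2^(2 + 1) + 2^2 + 2 (base 2). Lift 3: 111. −1: 110.
[1] 110 ≡ 3^(3 + 1) + 3^3 + 2 (base 3). Lift 4: 1282. −1: 1281.
[2] 1281 ≡ 4^(4 + 1) + 4^4 + 1 (base 4). Lift 5: 18751. −1: 18750.
[3] 18750 ≡ 5^(5 + 1) + 5^5 (base 5). Lift 6: 326592. −1: 326591.
[4] 326591 ≡ 6^(6 + 1) + 5·6^5 + 5·6^4 + 5·6^3 + 5·6^2 + 5·6 + 5 (base 6). Lift 7: 5862841. −1: 5862840.
[5] 5862840 ≡ 7^(7 + 1) + 5·7^5 + 5·7^4 + 5·7^3 + 5·7^2 + 5·7 + 4 (base 7). Lift 8: 134404972. −1: 134404971.

5862840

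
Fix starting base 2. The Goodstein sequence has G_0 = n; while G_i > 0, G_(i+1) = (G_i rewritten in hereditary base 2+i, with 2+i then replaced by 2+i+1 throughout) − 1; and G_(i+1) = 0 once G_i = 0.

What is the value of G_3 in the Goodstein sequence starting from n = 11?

15627

11 —HB2→ 2^(2 + 1) + 2 + 1 —bump→ 3^(3 + 1) + 3 + 1 = 85 —(−1)→ 84
84 —HB3→ 3^(3 + 1) + 3 —bump→ 4^(4 + 1) + 4 = 1028 —(−1)→ 1027
1027 —HB4→ 4^(4 + 1) + 3 —bump→ 5^(5 + 1) + 3 = 15628 —(−1)→ 15627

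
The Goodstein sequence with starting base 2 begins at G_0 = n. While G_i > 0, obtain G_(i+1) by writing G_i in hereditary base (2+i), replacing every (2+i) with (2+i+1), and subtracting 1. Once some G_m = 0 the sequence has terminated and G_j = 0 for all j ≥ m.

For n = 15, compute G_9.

15 —HB2→ 2^(2 + 1) + 2^2 + 2 + 1 —bump→ 3^(3 + 1) + 3^3 + 3 + 1 = 112 —(−1)→ 111
111 —HB3→ 3^(3 + 1) + 3^3 + 3 —bump→ 4^(4 + 1) + 4^4 + 4 = 1284 —(−1)→ 1283
1283 —HB4→ 4^(4 + 1) + 4^4 + 3 —bump→ 5^(5 + 1) + 5^5 + 3 = 18753 —(−1)→ 18752
18752 —HB5→ 5^(5 + 1) + 5^5 + 2 —bump→ 6^(6 + 1) + 6^6 + 2 = 326594 —(−1)→ 326593
326593 —HB6→ 6^(6 + 1) + 6^6 + 1 —bump→ 7^(7 + 1) + 7^7 + 1 = 6588345 —(−1)→ 6588344
6588344 —HB7→ 7^(7 + 1) + 7^7 —bump→ 8^(8 + 1) + 8^8 = 150994944 —(−1)→ 150994943
150994943 —HB8→ 8^(8 + 1) + 7·8^7 + 7·8^6 + 7·8^5 + 7·8^4 + 7·8^3 + 7·8^2 + 7·8 + 7 —bump→ 9^(9 + 1) + 7·9^7 + 7·9^6 + 7·9^5 + 7·9^4 + 7·9^3 + 7·9^2 + 7·9 + 7 = 3524450281 —(−1)→ 3524450280
3524450280 —HB9→ 9^(9 + 1) + 7·9^7 + 7·9^6 + 7·9^5 + 7·9^4 + 7·9^3 + 7·9^2 + 7·9 + 6 —bump→ 10^(10 + 1) + 7·10^7 + 7·10^6 + 7·10^5 + 7·10^4 + 7·10^3 + 7·10^2 + 7·10 + 6 = 100077777776 —(−1)→ 100077777775
100077777775 —HB10→ 10^(10 + 1) + 7·10^7 + 7·10^6 + 7·10^5 + 7·10^4 + 7·10^3 + 7·10^2 + 7·10 + 5 —bump→ 11^(11 + 1) + 7·11^7 + 7·11^6 + 7·11^5 + 7·11^4 + 7·11^3 + 7·11^2 + 7·11 + 5 = 3138578427935 —(−1)→ 3138578427934

3138578427934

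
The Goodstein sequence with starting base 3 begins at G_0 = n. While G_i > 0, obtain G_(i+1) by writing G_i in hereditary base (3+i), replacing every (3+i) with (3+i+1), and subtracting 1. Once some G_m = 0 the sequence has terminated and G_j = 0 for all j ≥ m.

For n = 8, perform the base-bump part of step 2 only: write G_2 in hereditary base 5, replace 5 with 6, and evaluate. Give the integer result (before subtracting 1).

12

i=0: 8 = 2·3 + 2 (b=3); 3→4: 2·4 + 2 = 10; 10−1 = 9
i=1: 9 = 2·4 + 1 (b=4); 4→5: 2·5 + 1 = 11; 11−1 = 10
i=2: 10 = 2·5 (b=5); 5→6: 2·6 = 12; 12−1 = 11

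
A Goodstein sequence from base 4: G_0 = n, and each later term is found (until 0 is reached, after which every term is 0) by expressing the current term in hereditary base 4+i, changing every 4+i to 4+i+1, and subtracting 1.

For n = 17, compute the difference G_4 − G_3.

4

i=0: 17 = 4^2 + 1 (b=4); 4→5: 5^2 + 1 = 26; 26−1 = 25
i=1: 25 = 5^2 (b=5); 5→6: 6^2 = 36; 36−1 = 35
i=2: 35 = 5·6 + 5 (b=6); 6→7: 5·7 + 5 = 40; 40−1 = 39
i=3: 39 = 5·7 + 4 (b=7); 7→8: 5·8 + 4 = 44; 44−1 = 43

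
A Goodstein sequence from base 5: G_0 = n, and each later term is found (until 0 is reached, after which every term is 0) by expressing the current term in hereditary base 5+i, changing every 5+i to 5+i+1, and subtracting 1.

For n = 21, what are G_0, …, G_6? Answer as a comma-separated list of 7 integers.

21, 24, 27, 29, 31, 33, 35

base 5: 21 = 4·5 + 1; at 6: 4·6 + 1 = 25; next = 24
base 6: 24 = 4·6; at 7: 4·7 = 28; next = 27
base 7: 27 = 3·7 + 6; at 8: 3·8 + 6 = 30; next = 29
base 8: 29 = 3·8 + 5; at 9: 3·9 + 5 = 32; next = 31
base 9: 31 = 3·9 + 4; at 10: 3·10 + 4 = 34; next = 33
base 10: 33 = 3·10 + 3; at 11: 3·11 + 3 = 36; next = 35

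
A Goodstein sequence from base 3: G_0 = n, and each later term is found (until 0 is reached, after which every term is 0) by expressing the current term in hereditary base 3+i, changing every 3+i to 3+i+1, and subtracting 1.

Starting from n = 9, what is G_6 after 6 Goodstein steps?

step 0: 9 = 3^2; sub 4 for 3: 4^2; = 16; G_1 = 16−1 = 15
step 1: 15 = 3·4 + 3; sub 5 for 4: 3·5 + 3; = 18; G_2 = 18−1 = 17
step 2: 17 = 3·5 + 2; sub 6 for 5: 3·6 + 2; = 20; G_3 = 20−1 = 19
step 3: 19 = 3·6 + 1; sub 7 for 6: 3·7 + 1; = 22; G_4 = 22−1 = 21
step 4: 21 = 3·7; sub 8 for 7: 3·8; = 24; G_5 = 24−1 = 23
step 5: 23 = 2·8 + 7; sub 9 for 8: 2·9 + 7; = 25; G_6 = 25−1 = 24
step 6: 24 = 2·9 + 6; sub 10 for 9: 2·10 + 6; = 26; G_7 = 26−1 = 25

24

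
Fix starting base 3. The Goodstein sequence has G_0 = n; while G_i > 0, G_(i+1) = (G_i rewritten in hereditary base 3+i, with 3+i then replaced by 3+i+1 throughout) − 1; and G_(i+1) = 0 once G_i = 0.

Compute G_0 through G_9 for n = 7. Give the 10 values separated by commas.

step 0: 7 = 2·3 + 1; sub 4 for 3: 2·4 + 1; = 9; G_1 = 9−1 = 8
step 1: 8 = 2·4; sub 5 for 4: 2·5; = 10; G_2 = 10−1 = 9
step 2: 9 = 5 + 4; sub 6 for 5: 6 + 4; = 10; G_3 = 10−1 = 9
step 3: 9 = 6 + 3; sub 7 for 6: 7 + 3; = 10; G_4 = 10−1 = 9
step 4: 9 = 7 + 2; sub 8 for 7: 8 + 2; = 10; G_5 = 10−1 = 9
step 5: 9 = 8 + 1; sub 9 for 8: 9 + 1; = 10; G_6 = 10−1 = 9
step 6: 9 = 9; sub 10 for 9: 10; = 10; G_7 = 10−1 = 9
step 7: 9 = 9; sub 11 for 10: 9; = 9; G_8 = 9−1 = 8
step 8: 8 = 8; sub 12 for 11: 8; = 8; G_9 = 8−1 = 7

7, 8, 9, 9, 9, 9, 9, 9, 8, 7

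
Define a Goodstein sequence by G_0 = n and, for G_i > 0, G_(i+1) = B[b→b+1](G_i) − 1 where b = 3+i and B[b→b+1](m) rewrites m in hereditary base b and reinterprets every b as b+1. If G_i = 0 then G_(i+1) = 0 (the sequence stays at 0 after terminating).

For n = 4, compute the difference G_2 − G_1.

base 3: 4 = 3 + 1; at 4: 4 + 1 = 5; next = 4
base 4: 4 = 4; at 5: 5 = 5; next = 4

0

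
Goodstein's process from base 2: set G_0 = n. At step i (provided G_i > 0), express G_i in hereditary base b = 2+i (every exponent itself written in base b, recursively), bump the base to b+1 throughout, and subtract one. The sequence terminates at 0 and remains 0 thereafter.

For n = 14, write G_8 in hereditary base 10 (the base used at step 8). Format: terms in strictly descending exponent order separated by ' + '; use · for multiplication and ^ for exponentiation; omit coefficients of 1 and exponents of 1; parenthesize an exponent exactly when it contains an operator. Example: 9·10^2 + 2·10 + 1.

G_0 = 14. HB_2(14) = 2^(2 + 1) + 2^2 + 2. Bump = 111. G_1 = 110.
G_1 = 110. HB_3(110) = 3^(3 + 1) + 3^3 + 2. Bump = 1282. G_2 = 1281.
G_2 = 1281. HB_4(1281) = 4^(4 + 1) + 4^4 + 1. Bump = 18751. G_3 = 18750.
G_3 = 18750. HB_5(18750) = 5^(5 + 1) + 5^5. Bump = 326592. G_4 = 326591.
G_4 = 326591. HB_6(326591) = 6^(6 + 1) + 5·6^5 + 5·6^4 + 5·6^3 + 5·6^2 + 5·6 + 5. Bump = 5862841. G_5 = 5862840.
G_5 = 5862840. HB_7(5862840) = 7^(7 + 1) + 5·7^5 + 5·7^4 + 5·7^3 + 5·7^2 + 5·7 + 4. Bump = 134404972. G_6 = 134404971.
G_6 = 134404971. HB_8(134404971) = 8^(8 + 1) + 5·8^5 + 5·8^4 + 5·8^3 + 5·8^2 + 5·8 + 3. Bump = 3487116549. G_7 = 3487116548.
G_7 = 3487116548. HB_9(3487116548) = 9^(9 + 1) + 5·9^5 + 5·9^4 + 5·9^3 + 5·9^2 + 5·9 + 2. Bump = 100000555552. G_8 = 100000555551.

10^(10 + 1) + 5·10^5 + 5·10^4 + 5·10^3 + 5·10^2 + 5·10 + 1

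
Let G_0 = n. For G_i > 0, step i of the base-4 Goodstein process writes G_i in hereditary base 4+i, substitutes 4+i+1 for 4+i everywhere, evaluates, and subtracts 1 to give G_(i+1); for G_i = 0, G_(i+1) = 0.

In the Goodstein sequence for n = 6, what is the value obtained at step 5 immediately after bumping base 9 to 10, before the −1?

4

i=0: 6 = 4 + 2 (b=4); 4→5: 5 + 2 = 7; 7−1 = 6
i=1: 6 = 5 + 1 (b=5); 5→6: 6 + 1 = 7; 7−1 = 6
i=2: 6 = 6 (b=6); 6→7: 7 = 7; 7−1 = 6
i=3: 6 = 6 (b=7); 7→8: 6 = 6; 6−1 = 5
i=4: 5 = 5 (b=8); 8→9: 5 = 5; 5−1 = 4
i=5: 4 = 4 (b=9); 9→10: 4 = 4; 4−1 = 3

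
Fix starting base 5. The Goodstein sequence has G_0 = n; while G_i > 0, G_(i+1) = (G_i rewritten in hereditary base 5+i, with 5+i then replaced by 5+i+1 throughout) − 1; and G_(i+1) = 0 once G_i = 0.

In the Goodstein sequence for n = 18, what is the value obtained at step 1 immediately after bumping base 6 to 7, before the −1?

23

step 0: 18 = 3·5 + 3; sub 6 for 5: 3·6 + 3; = 21; G_1 = 21−1 = 20
step 1: 20 = 3·6 + 2; sub 7 for 6: 3·7 + 2; = 23; G_2 = 23−1 = 22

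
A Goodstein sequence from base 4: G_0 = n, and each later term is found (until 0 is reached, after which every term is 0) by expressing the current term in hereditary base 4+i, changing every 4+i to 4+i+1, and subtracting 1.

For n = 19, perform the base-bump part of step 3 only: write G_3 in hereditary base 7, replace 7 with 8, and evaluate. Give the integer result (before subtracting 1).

64

(0) 19|_4 = 4^2 + 3 ↦ 5^2 + 3|_5 = 28 ⇒ 27
(1) 27|_5 = 5^2 + 2 ↦ 6^2 + 2|_6 = 38 ⇒ 37
(2) 37|_6 = 6^2 + 1 ↦ 7^2 + 1|_7 = 50 ⇒ 49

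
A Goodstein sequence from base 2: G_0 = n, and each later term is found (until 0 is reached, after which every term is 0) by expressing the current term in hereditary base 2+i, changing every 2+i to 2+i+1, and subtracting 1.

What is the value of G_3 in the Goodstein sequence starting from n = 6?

G_0=6  [base 2] 2^2 + 2  →[2↦3]→  3^3 + 3 = 30  −1 ⇒ G_1=29
G_1=29  [base 3] 3^3 + 2  →[3↦4]→  4^4 + 2 = 258  −1 ⇒ G_2=257
G_2=257  [base 4] 4^4 + 1  →[4↦5]→  5^5 + 1 = 3126  −1 ⇒ G_3=3125

3125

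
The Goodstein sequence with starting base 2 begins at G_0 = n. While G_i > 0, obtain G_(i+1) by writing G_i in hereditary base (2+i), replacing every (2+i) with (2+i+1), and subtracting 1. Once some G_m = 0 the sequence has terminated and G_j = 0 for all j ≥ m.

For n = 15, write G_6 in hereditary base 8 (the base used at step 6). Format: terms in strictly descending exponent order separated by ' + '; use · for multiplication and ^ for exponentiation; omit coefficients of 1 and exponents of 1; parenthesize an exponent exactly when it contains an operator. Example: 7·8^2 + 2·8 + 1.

8^(8 + 1) + 7·8^7 + 7·8^6 + 7·8^5 + 7·8^4 + 7·8^3 + 7·8^2 + 7·8 + 7

(0) 15|_2 = 2^(2 + 1) + 2^2 + 2 + 1 ↦ 3^(3 + 1) + 3^3 + 3 + 1|_3 = 112 ⇒ 111
(1) 111|_3 = 3^(3 + 1) + 3^3 + 3 ↦ 4^(4 + 1) + 4^4 + 4|_4 = 1284 ⇒ 1283
(2) 1283|_4 = 4^(4 + 1) + 4^4 + 3 ↦ 5^(5 + 1) + 5^5 + 3|_5 = 18753 ⇒ 18752
(3) 18752|_5 = 5^(5 + 1) + 5^5 + 2 ↦ 6^(6 + 1) + 6^6 + 2|_6 = 326594 ⇒ 326593
(4) 326593|_6 = 6^(6 + 1) + 6^6 + 1 ↦ 7^(7 + 1) + 7^7 + 1|_7 = 6588345 ⇒ 6588344
(5) 6588344|_7 = 7^(7 + 1) + 7^7 ↦ 8^(8 + 1) + 8^8|_8 = 150994944 ⇒ 150994943
(6) 150994943|_8 = 8^(8 + 1) + 7·8^7 + 7·8^6 + 7·8^5 + 7·8^4 + 7·8^3 + 7·8^2 + 7·8 + 7 ↦ 9^(9 + 1) + 7·9^7 + 7·9^6 + 7·9^5 + 7·9^4 + 7·9^3 + 7·9^2 + 7·9 + 7|_9 = 3524450281 ⇒ 3524450280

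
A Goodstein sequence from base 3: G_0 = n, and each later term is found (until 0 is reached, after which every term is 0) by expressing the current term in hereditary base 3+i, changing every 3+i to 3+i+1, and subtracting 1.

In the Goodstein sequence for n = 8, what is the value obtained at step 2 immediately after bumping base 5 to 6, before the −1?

12

step 0: 8 = 2·3 + 2; sub 4 for 3: 2·4 + 2; = 10; G_1 = 10−1 = 9
step 1: 9 = 2·4 + 1; sub 5 for 4: 2·5 + 1; = 11; G_2 = 11−1 = 10
step 2: 10 = 2·5; sub 6 for 5: 2·6; = 12; G_3 = 12−1 = 11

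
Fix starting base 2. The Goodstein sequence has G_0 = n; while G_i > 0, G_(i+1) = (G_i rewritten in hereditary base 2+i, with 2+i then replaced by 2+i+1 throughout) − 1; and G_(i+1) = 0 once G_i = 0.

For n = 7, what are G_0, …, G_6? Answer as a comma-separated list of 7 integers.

7, 30, 259, 3127, 46657, 823543, 16777215

(0) 7|_2 = 2^2 + 2 + 1 ↦ 3^3 + 3 + 1|_3 = 31 ⇒ 30
(1) 30|_3 = 3^3 + 3 ↦ 4^4 + 4|_4 = 260 ⇒ 259
(2) 259|_4 = 4^4 + 3 ↦ 5^5 + 3|_5 = 3128 ⇒ 3127
(3) 3127|_5 = 5^5 + 2 ↦ 6^6 + 2|_6 = 46658 ⇒ 46657
(4) 46657|_6 = 6^6 + 1 ↦ 7^7 + 1|_7 = 823544 ⇒ 823543
(5) 823543|_7 = 7^7 ↦ 8^8|_8 = 16777216 ⇒ 16777215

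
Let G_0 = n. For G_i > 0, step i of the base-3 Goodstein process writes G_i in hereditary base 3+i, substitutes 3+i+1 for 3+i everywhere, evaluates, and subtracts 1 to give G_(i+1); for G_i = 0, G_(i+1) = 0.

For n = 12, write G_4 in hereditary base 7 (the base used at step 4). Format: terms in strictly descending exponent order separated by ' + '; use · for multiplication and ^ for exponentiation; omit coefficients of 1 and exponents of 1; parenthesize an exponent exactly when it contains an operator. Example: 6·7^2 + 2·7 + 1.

7^2

G_0=12  [base 3] 3^2 + 3  →[3↦4]→  4^2 + 4 = 20  −1 ⇒ G_1=19
G_1=19  [base 4] 4^2 + 3  →[4↦5]→  5^2 + 3 = 28  −1 ⇒ G_2=27
G_2=27  [base 5] 5^2 + 2  →[5↦6]→  6^2 + 2 = 38  −1 ⇒ G_3=37
G_3=37  [base 6] 6^2 + 1  →[6↦7]→  7^2 + 1 = 50  −1 ⇒ G_4=49
G_4=49  [base 7] 7^2  →[7↦8]→  8^2 = 64  −1 ⇒ G_5=63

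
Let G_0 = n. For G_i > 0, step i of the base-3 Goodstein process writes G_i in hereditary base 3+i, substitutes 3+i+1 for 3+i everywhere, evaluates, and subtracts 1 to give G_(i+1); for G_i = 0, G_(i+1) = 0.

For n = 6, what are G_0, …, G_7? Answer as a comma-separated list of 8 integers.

base 3: 6 = 2·3; at 4: 2·4 = 8; next = 7
base 4: 7 = 4 + 3; at 5: 5 + 3 = 8; next = 7
base 5: 7 = 5 + 2; at 6: 6 + 2 = 8; next = 7
base 6: 7 = 6 + 1; at 7: 7 + 1 = 8; next = 7
base 7: 7 = 7; at 8: 8 = 8; next = 7
base 8: 7 = 7; at 9: 7 = 7; next = 6
base 9: 6 = 6; at 10: 6 = 6; next = 5

6, 7, 7, 7, 7, 7, 6, 5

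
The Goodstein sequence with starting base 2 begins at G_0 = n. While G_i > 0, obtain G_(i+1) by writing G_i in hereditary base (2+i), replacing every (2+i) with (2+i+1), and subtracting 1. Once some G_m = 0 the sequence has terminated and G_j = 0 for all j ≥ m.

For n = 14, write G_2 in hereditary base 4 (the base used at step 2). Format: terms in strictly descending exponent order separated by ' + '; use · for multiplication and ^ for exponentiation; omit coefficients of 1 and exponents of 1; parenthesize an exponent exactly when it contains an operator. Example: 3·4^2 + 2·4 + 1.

4^(4 + 1) + 4^4 + 1

G_0=14  [base 2] 2^(2 + 1) + 2^2 + 2  →[2↦3]→  3^(3 + 1) + 3^3 + 3 = 111  −1 ⇒ G_1=110
G_1=110  [base 3] 3^(3 + 1) + 3^3 + 2  →[3↦4]→  4^(4 + 1) + 4^4 + 2 = 1282  −1 ⇒ G_2=1281
G_2=1281  [base 4] 4^(4 + 1) + 4^4 + 1  →[4↦5]→  5^(5 + 1) + 5^5 + 1 = 18751  −1 ⇒ G_3=18750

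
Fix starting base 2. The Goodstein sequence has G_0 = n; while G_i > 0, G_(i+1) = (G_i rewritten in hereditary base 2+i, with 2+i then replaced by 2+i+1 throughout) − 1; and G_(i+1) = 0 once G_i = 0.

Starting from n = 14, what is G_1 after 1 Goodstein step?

110

(0) 14|_2 = 2^(2 + 1) + 2^2 + 2 ↦ 3^(3 + 1) + 3^3 + 3|_3 = 111 ⇒ 110
(1) 110|_3 = 3^(3 + 1) + 3^3 + 2 ↦ 4^(4 + 1) + 4^4 + 2|_4 = 1282 ⇒ 1281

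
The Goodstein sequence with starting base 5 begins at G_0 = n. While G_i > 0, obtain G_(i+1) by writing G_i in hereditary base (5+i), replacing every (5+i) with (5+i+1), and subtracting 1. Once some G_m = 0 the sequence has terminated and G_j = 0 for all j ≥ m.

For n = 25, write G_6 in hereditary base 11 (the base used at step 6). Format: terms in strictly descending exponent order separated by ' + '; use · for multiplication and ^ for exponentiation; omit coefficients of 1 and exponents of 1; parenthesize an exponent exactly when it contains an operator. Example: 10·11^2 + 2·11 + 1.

step 0: 25 = 5^2; sub 6 for 5: 6^2; = 36; G_1 = 36−1 = 35
step 1: 35 = 5·6 + 5; sub 7 for 6: 5·7 + 5; = 40; G_2 = 40−1 = 39
step 2: 39 = 5·7 + 4; sub 8 for 7: 5·8 + 4; = 44; G_3 = 44−1 = 43
step 3: 43 = 5·8 + 3; sub 9 for 8: 5·9 + 3; = 48; G_4 = 48−1 = 47
step 4: 47 = 5·9 + 2; sub 10 for 9: 5·10 + 2; = 52; G_5 = 52−1 = 51
step 5: 51 = 5·10 + 1; sub 11 for 10: 5·11 + 1; = 56; G_6 = 56−1 = 55
step 6: 55 = 5·11; sub 12 for 11: 5·12; = 60; G_7 = 60−1 = 59

5·11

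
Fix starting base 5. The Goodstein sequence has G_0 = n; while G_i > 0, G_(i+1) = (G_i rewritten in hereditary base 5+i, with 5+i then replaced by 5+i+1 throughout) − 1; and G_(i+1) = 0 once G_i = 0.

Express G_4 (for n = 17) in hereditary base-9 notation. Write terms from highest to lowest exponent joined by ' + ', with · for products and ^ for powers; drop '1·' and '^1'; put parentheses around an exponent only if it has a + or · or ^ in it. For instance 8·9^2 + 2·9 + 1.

2·9 + 6

step 0: 17 = 3·5 + 2; sub 6 for 5: 3·6 + 2; = 20; G_1 = 20−1 = 19
step 1: 19 = 3·6 + 1; sub 7 for 6: 3·7 + 1; = 22; G_2 = 22−1 = 21
step 2: 21 = 3·7; sub 8 for 7: 3·8; = 24; G_3 = 24−1 = 23
step 3: 23 = 2·8 + 7; sub 9 for 8: 2·9 + 7; = 25; G_4 = 25−1 = 24
step 4: 24 = 2·9 + 6; sub 10 for 9: 2·10 + 6; = 26; G_5 = 26−1 = 25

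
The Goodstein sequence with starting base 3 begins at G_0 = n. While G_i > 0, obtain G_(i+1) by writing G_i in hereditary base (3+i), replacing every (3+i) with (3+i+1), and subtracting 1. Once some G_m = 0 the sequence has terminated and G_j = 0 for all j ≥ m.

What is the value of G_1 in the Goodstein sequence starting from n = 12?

[0] 12 ≡ 3^2 + 3 (base 3). Lift 4: 20. −1: 19.
[1] 19 ≡ 4^2 + 3 (base 4). Lift 5: 28. −1: 27.

19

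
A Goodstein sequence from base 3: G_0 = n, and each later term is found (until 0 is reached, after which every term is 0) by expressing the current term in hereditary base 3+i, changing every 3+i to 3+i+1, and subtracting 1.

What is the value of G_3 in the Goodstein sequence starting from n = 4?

3

4 —HB3→ 3 + 1 —bump→ 4 + 1 = 5 —(−1)→ 4
4 —HB4→ 4 —bump→ 5 = 5 —(−1)→ 4
4 —HB5→ 4 —bump→ 4 = 4 —(−1)→ 3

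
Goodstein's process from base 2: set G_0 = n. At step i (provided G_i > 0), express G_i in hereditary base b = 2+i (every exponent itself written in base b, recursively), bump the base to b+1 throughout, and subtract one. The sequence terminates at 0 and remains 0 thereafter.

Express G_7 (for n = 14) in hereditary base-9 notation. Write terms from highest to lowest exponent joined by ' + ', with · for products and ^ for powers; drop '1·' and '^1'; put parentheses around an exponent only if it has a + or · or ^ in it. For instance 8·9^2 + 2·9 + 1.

14 —HB2→ 2^(2 + 1) + 2^2 + 2 —bump→ 3^(3 + 1) + 3^3 + 3 = 111 —(−1)→ 110
110 —HB3→ 3^(3 + 1) + 3^3 + 2 —bump→ 4^(4 + 1) + 4^4 + 2 = 1282 —(−1)→ 1281
1281 —HB4→ 4^(4 + 1) + 4^4 + 1 —bump→ 5^(5 + 1) + 5^5 + 1 = 18751 —(−1)→ 18750
18750 —HB5→ 5^(5 + 1) + 5^5 —bump→ 6^(6 + 1) + 6^6 = 326592 —(−1)→ 326591
326591 —HB6→ 6^(6 + 1) + 5·6^5 + 5·6^4 + 5·6^3 + 5·6^2 + 5·6 + 5 —bump→ 7^(7 + 1) + 5·7^5 + 5·7^4 + 5·7^3 + 5·7^2 + 5·7 + 5 = 5862841 —(−1)→ 5862840
5862840 —HB7→ 7^(7 + 1) + 5·7^5 + 5·7^4 + 5·7^3 + 5·7^2 + 5·7 + 4 —bump→ 8^(8 + 1) + 5·8^5 + 5·8^4 + 5·8^3 + 5·8^2 + 5·8 + 4 = 134404972 —(−1)→ 134404971
134404971 —HB8→ 8^(8 + 1) + 5·8^5 + 5·8^4 + 5·8^3 + 5·8^2 + 5·8 + 3 —bump→ 9^(9 + 1) + 5·9^5 + 5·9^4 + 5·9^3 + 5·9^2 + 5·9 + 3 = 3487116549 —(−1)→ 3487116548

9^(9 + 1) + 5·9^5 + 5·9^4 + 5·9^3 + 5·9^2 + 5·9 + 2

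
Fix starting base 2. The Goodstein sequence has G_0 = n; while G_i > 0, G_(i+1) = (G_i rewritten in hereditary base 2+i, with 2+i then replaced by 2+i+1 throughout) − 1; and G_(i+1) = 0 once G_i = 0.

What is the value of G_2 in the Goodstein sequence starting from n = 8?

553

G_0=8  [base 2] 2^(2 + 1)  →[2↦3]→  3^(3 + 1) = 81  −1 ⇒ G_1=80
G_1=80  [base 3] 2·3^3 + 2·3^2 + 2·3 + 2  →[3↦4]→  2·4^4 + 2·4^2 + 2·4 + 2 = 554  −1 ⇒ G_2=553
G_2=553  [base 4] 2·4^4 + 2·4^2 + 2·4 + 1  →[4↦5]→  2·5^5 + 2·5^2 + 2·5 + 1 = 6311  −1 ⇒ G_3=6310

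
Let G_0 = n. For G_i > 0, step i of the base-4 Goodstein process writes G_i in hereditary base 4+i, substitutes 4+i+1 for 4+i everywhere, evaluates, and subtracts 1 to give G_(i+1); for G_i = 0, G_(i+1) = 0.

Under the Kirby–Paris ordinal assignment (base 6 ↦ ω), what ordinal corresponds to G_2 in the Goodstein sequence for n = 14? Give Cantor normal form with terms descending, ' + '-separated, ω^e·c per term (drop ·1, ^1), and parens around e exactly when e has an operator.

G_0=14  [base 4] 3·4 + 2  →[4↦5]→  3·5 + 2 = 17  −1 ⇒ G_1=16
G_1=16  [base 5] 3·5 + 1  →[5↦6]→  3·6 + 1 = 19  −1 ⇒ G_2=18

ω·3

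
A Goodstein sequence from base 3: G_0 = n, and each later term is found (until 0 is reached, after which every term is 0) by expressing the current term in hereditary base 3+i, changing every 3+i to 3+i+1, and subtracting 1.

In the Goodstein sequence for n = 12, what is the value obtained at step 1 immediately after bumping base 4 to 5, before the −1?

28

12 —HB3→ 3^2 + 3 —bump→ 4^2 + 4 = 20 —(−1)→ 19
19 —HB4→ 4^2 + 3 —bump→ 5^2 + 3 = 28 —(−1)→ 27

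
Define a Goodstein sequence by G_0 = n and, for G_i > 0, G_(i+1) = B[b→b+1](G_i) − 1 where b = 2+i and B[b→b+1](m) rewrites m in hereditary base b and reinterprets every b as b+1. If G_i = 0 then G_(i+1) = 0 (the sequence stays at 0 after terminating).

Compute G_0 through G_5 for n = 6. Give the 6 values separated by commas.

i=0: 6 = 2^2 + 2 (b=2); 2→3: 3^3 + 3 = 30; 30−1 = 29
i=1: 29 = 3^3 + 2 (b=3); 3→4: 4^4 + 2 = 258; 258−1 = 257
i=2: 257 = 4^4 + 1 (b=4); 4→5: 5^5 + 1 = 3126; 3126−1 = 3125
i=3: 3125 = 5^5 (b=5); 5→6: 6^6 = 46656; 46656−1 = 46655
i=4: 46655 = 5·6^5 + 5·6^4 + 5·6^3 + 5·6^2 + 5·6 + 5 (b=6); 6→7: 5·7^5 + 5·7^4 + 5·7^3 + 5·7^2 + 5·7 + 5 = 98040; 98040−1 = 98039

6, 29, 257, 3125, 46655, 98039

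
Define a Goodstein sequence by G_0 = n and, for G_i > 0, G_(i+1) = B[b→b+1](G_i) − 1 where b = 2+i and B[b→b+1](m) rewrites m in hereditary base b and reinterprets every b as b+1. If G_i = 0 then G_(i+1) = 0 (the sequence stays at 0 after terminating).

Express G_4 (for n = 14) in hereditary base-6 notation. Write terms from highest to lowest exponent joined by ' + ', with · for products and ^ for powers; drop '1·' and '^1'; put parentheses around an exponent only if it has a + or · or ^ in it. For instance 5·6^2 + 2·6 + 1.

6^(6 + 1) + 5·6^5 + 5·6^4 + 5·6^3 + 5·6^2 + 5·6 + 5

[0] 14 ≡ 2^(2 + 1) + 2^2 + 2 (base 2). Lift 3: 111. −1: 110.
[1] 110 ≡ 3^(3 + 1) + 3^3 + 2 (base 3). Lift 4: 1282. −1: 1281.
[2] 1281 ≡ 4^(4 + 1) + 4^4 + 1 (base 4). Lift 5: 18751. −1: 18750.
[3] 18750 ≡ 5^(5 + 1) + 5^5 (base 5). Lift 6: 326592. −1: 326591.
[4] 326591 ≡ 6^(6 + 1) + 5·6^5 + 5·6^4 + 5·6^3 + 5·6^2 + 5·6 + 5 (base 6). Lift 7: 5862841. −1: 5862840.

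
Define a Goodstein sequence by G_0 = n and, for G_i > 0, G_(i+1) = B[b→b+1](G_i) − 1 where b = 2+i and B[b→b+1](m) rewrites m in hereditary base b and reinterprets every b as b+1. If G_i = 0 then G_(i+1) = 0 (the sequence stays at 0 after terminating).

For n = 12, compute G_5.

5764910

G_0 = 12. HB_2(12) = 2^(2 + 1) + 2^2. Bump = 108. G_1 = 107.
G_1 = 107. HB_3(107) = 3^(3 + 1) + 2·3^2 + 2·3 + 2. Bump = 1066. G_2 = 1065.
G_2 = 1065. HB_4(1065) = 4^(4 + 1) + 2·4^2 + 2·4 + 1. Bump = 15686. G_3 = 15685.
G_3 = 15685. HB_5(15685) = 5^(5 + 1) + 2·5^2 + 2·5. Bump = 280020. G_4 = 280019.
G_4 = 280019. HB_6(280019) = 6^(6 + 1) + 2·6^2 + 6 + 5. Bump = 5764911. G_5 = 5764910.
G_5 = 5764910. HB_7(5764910) = 7^(7 + 1) + 2·7^2 + 7 + 4. Bump = 134217868. G_6 = 134217867.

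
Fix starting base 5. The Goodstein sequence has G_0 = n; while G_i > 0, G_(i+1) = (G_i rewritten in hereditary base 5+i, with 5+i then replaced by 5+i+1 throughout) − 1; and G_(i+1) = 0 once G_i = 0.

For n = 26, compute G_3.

26 —HB5→ 5^2 + 1 —bump→ 6^2 + 1 = 37 —(−1)→ 36
36 —HB6→ 6^2 —bump→ 7^2 = 49 —(−1)→ 48
48 —HB7→ 6·7 + 6 —bump→ 6·8 + 6 = 54 —(−1)→ 53
53 —HB8→ 6·8 + 5 —bump→ 6·9 + 5 = 59 —(−1)→ 58

53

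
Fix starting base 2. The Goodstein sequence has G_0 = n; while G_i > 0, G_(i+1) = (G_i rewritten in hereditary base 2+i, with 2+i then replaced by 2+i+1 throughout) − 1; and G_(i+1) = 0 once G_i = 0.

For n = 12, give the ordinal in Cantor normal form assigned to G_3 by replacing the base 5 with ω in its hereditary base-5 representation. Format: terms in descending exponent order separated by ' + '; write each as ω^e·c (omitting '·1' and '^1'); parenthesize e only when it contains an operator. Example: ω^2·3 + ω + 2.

ω^(ω + 1) + ω^2·2 + ω·2

i=0: 12 = 2^(2 + 1) + 2^2 (b=2); 2→3: 3^(3 + 1) + 3^3 = 108; 108−1 = 107
i=1: 107 = 3^(3 + 1) + 2·3^2 + 2·3 + 2 (b=3); 3→4: 4^(4 + 1) + 2·4^2 + 2·4 + 2 = 1066; 1066−1 = 1065
i=2: 1065 = 4^(4 + 1) + 2·4^2 + 2·4 + 1 (b=4); 4→5: 5^(5 + 1) + 2·5^2 + 2·5 + 1 = 15686; 15686−1 = 15685
i=3: 15685 = 5^(5 + 1) + 2·5^2 + 2·5 (b=5); 5→6: 6^(6 + 1) + 2·6^2 + 2·6 = 280020; 280020−1 = 280019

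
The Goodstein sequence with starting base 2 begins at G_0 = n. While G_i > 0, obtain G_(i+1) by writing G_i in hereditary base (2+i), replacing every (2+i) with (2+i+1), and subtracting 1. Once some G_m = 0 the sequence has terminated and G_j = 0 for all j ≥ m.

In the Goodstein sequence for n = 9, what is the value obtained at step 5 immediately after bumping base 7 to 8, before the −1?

50333400

G_0=9  [base 2] 2^(2 + 1) + 1  →[2↦3]→  3^(3 + 1) + 1 = 82  −1 ⇒ G_1=81
G_1=81  [base 3] 3^(3 + 1)  →[3↦4]→  4^(4 + 1) = 1024  −1 ⇒ G_2=1023
G_2=1023  [base 4] 3·4^4 + 3·4^3 + 3·4^2 + 3·4 + 3  →[4↦5]→  3·5^5 + 3·5^3 + 3·5^2 + 3·5 + 3 = 9843  −1 ⇒ G_3=9842
G_3=9842  [base 5] 3·5^5 + 3·5^3 + 3·5^2 + 3·5 + 2  →[5↦6]→  3·6^6 + 3·6^3 + 3·6^2 + 3·6 + 2 = 140744  −1 ⇒ G_4=140743
G_4=140743  [base 6] 3·6^6 + 3·6^3 + 3·6^2 + 3·6 + 1  →[6↦7]→  3·7^7 + 3·7^3 + 3·7^2 + 3·7 + 1 = 2471827  −1 ⇒ G_5=2471826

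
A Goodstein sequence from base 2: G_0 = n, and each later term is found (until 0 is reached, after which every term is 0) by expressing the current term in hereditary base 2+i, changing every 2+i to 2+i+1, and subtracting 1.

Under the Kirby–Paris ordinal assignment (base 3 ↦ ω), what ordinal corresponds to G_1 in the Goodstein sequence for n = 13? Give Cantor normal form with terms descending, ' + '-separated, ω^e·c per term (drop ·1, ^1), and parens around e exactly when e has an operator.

i=0: 13 = 2^(2 + 1) + 2^2 + 1 (b=2); 2→3: 3^(3 + 1) + 3^3 + 1 = 109; 109−1 = 108
i=1: 108 = 3^(3 + 1) + 3^3 (b=3); 3→4: 4^(4 + 1) + 4^4 = 1280; 1280−1 = 1279

ω^(ω + 1) + ω^ω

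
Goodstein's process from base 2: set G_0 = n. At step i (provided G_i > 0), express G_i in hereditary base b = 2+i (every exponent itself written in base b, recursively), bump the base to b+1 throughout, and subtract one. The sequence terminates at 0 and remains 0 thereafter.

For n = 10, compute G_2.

step 0: 10 = 2^(2 + 1) + 2; sub 3 for 2: 3^(3 + 1) + 3; = 84; G_1 = 84−1 = 83
step 1: 83 = 3^(3 + 1) + 2; sub 4 for 3: 4^(4 + 1) + 2; = 1026; G_2 = 1026−1 = 1025
step 2: 1025 = 4^(4 + 1) + 1; sub 5 for 4: 5^(5 + 1) + 1; = 15626; G_3 = 15626−1 = 15625

1025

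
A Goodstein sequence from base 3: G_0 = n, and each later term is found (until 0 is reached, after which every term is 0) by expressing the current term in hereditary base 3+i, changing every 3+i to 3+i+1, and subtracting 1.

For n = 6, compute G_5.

7

(0) 6|_3 = 2·3 ↦ 2·4|_4 = 8 ⇒ 7
(1) 7|_4 = 4 + 3 ↦ 5 + 3|_5 = 8 ⇒ 7
(2) 7|_5 = 5 + 2 ↦ 6 + 2|_6 = 8 ⇒ 7
(3) 7|_6 = 6 + 1 ↦ 7 + 1|_7 = 8 ⇒ 7
(4) 7|_7 = 7 ↦ 8|_8 = 8 ⇒ 7
(5) 7|_8 = 7 ↦ 7|_9 = 7 ⇒ 6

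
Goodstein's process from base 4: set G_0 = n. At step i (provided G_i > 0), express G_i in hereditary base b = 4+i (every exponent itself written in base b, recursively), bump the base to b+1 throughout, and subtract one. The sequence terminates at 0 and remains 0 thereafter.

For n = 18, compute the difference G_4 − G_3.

5

i=0: 18 = 4^2 + 2 (b=4); 4→5: 5^2 + 2 = 27; 27−1 = 26
i=1: 26 = 5^2 + 1 (b=5); 5→6: 6^2 + 1 = 37; 37−1 = 36
i=2: 36 = 6^2 (b=6); 6→7: 7^2 = 49; 49−1 = 48
i=3: 48 = 6·7 + 6 (b=7); 7→8: 6·8 + 6 = 54; 54−1 = 53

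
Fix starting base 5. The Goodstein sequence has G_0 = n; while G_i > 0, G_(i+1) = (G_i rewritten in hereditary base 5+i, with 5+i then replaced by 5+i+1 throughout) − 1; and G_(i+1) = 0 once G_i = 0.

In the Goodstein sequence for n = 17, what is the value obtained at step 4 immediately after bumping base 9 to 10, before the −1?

i=0: 17 = 3·5 + 2 (b=5); 5→6: 3·6 + 2 = 20; 20−1 = 19
i=1: 19 = 3·6 + 1 (b=6); 6→7: 3·7 + 1 = 22; 22−1 = 21
i=2: 21 = 3·7 (b=7); 7→8: 3·8 = 24; 24−1 = 23
i=3: 23 = 2·8 + 7 (b=8); 8→9: 2·9 + 7 = 25; 25−1 = 24
i=4: 24 = 2·9 + 6 (b=9); 9→10: 2·10 + 6 = 26; 26−1 = 25

26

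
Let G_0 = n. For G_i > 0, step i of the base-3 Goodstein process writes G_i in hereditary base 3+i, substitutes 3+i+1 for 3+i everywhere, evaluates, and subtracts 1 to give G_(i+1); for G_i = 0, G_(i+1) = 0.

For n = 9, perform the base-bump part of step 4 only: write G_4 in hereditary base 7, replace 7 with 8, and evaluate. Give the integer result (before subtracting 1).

24

i=0: 9 = 3^2 (b=3); 3→4: 4^2 = 16; 16−1 = 15
i=1: 15 = 3·4 + 3 (b=4); 4→5: 3·5 + 3 = 18; 18−1 = 17
i=2: 17 = 3·5 + 2 (b=5); 5→6: 3·6 + 2 = 20; 20−1 = 19
i=3: 19 = 3·6 + 1 (b=6); 6→7: 3·7 + 1 = 22; 22−1 = 21
i=4: 21 = 3·7 (b=7); 7→8: 3·8 = 24; 24−1 = 23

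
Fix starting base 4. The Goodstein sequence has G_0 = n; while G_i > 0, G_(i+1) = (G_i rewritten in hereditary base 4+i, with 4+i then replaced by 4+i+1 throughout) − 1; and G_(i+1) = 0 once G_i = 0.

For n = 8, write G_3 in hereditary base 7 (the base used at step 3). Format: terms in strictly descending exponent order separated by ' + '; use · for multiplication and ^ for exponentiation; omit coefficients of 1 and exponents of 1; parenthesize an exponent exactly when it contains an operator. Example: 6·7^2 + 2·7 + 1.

G_0 = 8. HB_4(8) = 2·4. Bump = 10. G_1 = 9.
G_1 = 9. HB_5(9) = 5 + 4. Bump = 10. G_2 = 9.
G_2 = 9. HB_6(9) = 6 + 3. Bump = 10. G_3 = 9.
G_3 = 9. HB_7(9) = 7 + 2. Bump = 10. G_4 = 9.

7 + 2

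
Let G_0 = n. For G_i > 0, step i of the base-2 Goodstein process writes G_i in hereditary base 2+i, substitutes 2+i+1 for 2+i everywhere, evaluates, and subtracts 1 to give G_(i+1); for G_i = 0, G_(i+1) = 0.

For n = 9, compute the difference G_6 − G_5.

i=0: 9 = 2^(2 + 1) + 1 (b=2); 2→3: 3^(3 + 1) + 1 = 82; 82−1 = 81
i=1: 81 = 3^(3 + 1) (b=3); 3→4: 4^(4 + 1) = 1024; 1024−1 = 1023
i=2: 1023 = 3·4^4 + 3·4^3 + 3·4^2 + 3·4 + 3 (b=4); 4→5: 3·5^5 + 3·5^3 + 3·5^2 + 3·5 + 3 = 9843; 9843−1 = 9842
i=3: 9842 = 3·5^5 + 3·5^3 + 3·5^2 + 3·5 + 2 (b=5); 5→6: 3·6^6 + 3·6^3 + 3·6^2 + 3·6 + 2 = 140744; 140744−1 = 140743
i=4: 140743 = 3·6^6 + 3·6^3 + 3·6^2 + 3·6 + 1 (b=6); 6→7: 3·7^7 + 3·7^3 + 3·7^2 + 3·7 + 1 = 2471827; 2471827−1 = 2471826
i=5: 2471826 = 3·7^7 + 3·7^3 + 3·7^2 + 3·7 (b=7); 7→8: 3·8^8 + 3·8^3 + 3·8^2 + 3·8 = 50333400; 50333400−1 = 50333399

47861573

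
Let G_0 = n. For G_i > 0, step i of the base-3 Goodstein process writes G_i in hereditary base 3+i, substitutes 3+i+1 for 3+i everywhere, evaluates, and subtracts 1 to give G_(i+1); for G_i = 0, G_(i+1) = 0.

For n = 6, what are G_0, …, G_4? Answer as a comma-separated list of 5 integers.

G_0 = 6. HB_3(6) = 2·3. Bump = 8. G_1 = 7.
G_1 = 7. HB_4(7) = 4 + 3. Bump = 8. G_2 = 7.
G_2 = 7. HB_5(7) = 5 + 2. Bump = 8. G_3 = 7.
G_3 = 7. HB_6(7) = 6 + 1. Bump = 8. G_4 = 7.

6, 7, 7, 7, 7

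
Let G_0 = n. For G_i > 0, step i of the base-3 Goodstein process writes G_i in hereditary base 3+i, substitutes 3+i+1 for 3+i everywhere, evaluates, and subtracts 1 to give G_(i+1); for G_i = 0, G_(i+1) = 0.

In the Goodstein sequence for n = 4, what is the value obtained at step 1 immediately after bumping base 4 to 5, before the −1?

(0) 4|_3 = 3 + 1 ↦ 4 + 1|_4 = 5 ⇒ 4
(1) 4|_4 = 4 ↦ 5|_5 = 5 ⇒ 4

5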